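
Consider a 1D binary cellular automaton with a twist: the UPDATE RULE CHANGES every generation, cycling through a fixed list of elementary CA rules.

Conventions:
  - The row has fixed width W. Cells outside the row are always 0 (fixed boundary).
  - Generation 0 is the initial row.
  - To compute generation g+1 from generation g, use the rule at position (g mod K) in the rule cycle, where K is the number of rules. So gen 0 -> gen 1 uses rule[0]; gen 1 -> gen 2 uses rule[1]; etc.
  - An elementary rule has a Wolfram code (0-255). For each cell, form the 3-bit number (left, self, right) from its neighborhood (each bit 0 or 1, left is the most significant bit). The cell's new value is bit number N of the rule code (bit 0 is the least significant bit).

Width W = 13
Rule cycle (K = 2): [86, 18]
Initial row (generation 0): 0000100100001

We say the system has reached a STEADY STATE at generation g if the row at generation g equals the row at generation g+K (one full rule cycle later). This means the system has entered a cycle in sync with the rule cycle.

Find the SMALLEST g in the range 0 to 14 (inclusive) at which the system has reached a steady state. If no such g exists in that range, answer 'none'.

Answer: none

Derivation:
Gen 0: 0000100100001
Gen 1 (rule 86): 0001111110011
Gen 2 (rule 18): 0010000001100
Gen 3 (rule 86): 0111000010110
Gen 4 (rule 18): 1000100100001
Gen 5 (rule 86): 1101111110011
Gen 6 (rule 18): 0000000001100
Gen 7 (rule 86): 0000000010110
Gen 8 (rule 18): 0000000100001
Gen 9 (rule 86): 0000001110011
Gen 10 (rule 18): 0000010001100
Gen 11 (rule 86): 0000111010110
Gen 12 (rule 18): 0001000000001
Gen 13 (rule 86): 0011100000011
Gen 14 (rule 18): 0100010000100
Gen 15 (rule 86): 1110111001110
Gen 16 (rule 18): 0000000110001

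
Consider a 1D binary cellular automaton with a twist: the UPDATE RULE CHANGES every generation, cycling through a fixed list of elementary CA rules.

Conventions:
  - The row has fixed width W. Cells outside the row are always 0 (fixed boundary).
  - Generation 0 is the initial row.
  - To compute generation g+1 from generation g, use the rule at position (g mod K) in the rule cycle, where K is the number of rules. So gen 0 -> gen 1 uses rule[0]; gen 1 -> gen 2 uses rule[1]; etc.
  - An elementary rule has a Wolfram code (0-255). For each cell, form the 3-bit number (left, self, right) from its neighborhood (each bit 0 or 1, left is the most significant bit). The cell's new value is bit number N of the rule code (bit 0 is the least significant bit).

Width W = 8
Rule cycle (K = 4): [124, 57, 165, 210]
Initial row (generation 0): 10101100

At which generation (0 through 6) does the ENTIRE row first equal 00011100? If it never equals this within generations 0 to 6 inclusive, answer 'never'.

Answer: 4

Derivation:
Gen 0: 10101100
Gen 1 (rule 124): 11111110
Gen 2 (rule 57): 10000001
Gen 3 (rule 165): 10111101
Gen 4 (rule 210): 00011100
Gen 5 (rule 124): 00010110
Gen 6 (rule 57): 11001101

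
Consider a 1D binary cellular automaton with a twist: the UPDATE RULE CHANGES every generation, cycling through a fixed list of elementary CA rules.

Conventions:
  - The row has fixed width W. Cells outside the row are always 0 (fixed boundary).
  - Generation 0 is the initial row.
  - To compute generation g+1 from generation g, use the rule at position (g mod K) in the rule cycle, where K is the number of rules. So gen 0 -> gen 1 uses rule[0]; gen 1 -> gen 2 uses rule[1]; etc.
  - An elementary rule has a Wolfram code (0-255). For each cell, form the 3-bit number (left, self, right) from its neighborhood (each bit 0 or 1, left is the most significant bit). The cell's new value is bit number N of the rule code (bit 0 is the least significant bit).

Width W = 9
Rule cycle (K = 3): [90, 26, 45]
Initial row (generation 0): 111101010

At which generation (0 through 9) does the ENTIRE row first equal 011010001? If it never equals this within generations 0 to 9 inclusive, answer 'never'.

Gen 0: 111101010
Gen 1 (rule 90): 100100001
Gen 2 (rule 26): 011010010
Gen 3 (rule 45): 010110010
Gen 4 (rule 90): 100111101
Gen 5 (rule 26): 011100000
Gen 6 (rule 45): 010001111
Gen 7 (rule 90): 101011001
Gen 8 (rule 26): 000010110
Gen 9 (rule 45): 111011100

Answer: never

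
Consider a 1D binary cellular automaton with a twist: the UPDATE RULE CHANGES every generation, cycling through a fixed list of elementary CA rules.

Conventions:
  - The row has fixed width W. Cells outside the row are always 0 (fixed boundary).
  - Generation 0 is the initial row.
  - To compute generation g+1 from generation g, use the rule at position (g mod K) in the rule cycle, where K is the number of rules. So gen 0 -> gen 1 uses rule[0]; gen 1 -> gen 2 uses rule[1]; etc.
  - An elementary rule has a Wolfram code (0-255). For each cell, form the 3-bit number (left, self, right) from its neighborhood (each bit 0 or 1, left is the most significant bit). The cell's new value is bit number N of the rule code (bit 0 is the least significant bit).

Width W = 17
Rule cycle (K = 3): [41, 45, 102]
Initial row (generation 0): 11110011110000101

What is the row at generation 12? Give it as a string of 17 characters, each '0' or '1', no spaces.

Gen 0: 11110011110000101
Gen 1 (rule 41): 10000010000110010
Gen 2 (rule 45): 10111010110100010
Gen 3 (rule 102): 11001111011100110
Gen 4 (rule 41): 10001000110000100
Gen 5 (rule 45): 10101010100110101
Gen 6 (rule 102): 11111111101011111
Gen 7 (rule 41): 10000000010110000
Gen 8 (rule 45): 10111111011100111
Gen 9 (rule 102): 11000001100101001
Gen 10 (rule 41): 10011101000010000
Gen 11 (rule 45): 10010011011010111
Gen 12 (rule 102): 10110101101111001

Answer: 10110101101111001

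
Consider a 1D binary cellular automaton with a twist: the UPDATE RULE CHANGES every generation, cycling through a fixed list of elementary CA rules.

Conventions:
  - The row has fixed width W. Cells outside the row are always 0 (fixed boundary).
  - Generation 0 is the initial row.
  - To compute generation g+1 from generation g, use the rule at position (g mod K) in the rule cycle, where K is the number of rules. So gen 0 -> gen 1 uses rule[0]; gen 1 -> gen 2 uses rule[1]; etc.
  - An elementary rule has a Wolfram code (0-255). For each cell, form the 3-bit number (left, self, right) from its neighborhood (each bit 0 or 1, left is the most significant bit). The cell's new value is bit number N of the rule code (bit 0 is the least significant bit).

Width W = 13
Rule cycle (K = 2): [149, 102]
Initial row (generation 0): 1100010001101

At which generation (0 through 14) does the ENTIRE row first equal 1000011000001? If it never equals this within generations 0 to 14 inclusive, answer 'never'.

Gen 0: 1100010001101
Gen 1 (rule 149): 0011011100001
Gen 2 (rule 102): 0101100100011
Gen 3 (rule 149): 0100010111000
Gen 4 (rule 102): 1100111001000
Gen 5 (rule 149): 0010010101111
Gen 6 (rule 102): 0110111110001
Gen 7 (rule 149): 0000011101101
Gen 8 (rule 102): 0000100110111
Gen 9 (rule 149): 1110110000010
Gen 10 (rule 102): 0011010000110
Gen 11 (rule 149): 1000011110001
Gen 12 (rule 102): 1000100010011
Gen 13 (rule 149): 1110111011000
Gen 14 (rule 102): 0011001101000

Answer: never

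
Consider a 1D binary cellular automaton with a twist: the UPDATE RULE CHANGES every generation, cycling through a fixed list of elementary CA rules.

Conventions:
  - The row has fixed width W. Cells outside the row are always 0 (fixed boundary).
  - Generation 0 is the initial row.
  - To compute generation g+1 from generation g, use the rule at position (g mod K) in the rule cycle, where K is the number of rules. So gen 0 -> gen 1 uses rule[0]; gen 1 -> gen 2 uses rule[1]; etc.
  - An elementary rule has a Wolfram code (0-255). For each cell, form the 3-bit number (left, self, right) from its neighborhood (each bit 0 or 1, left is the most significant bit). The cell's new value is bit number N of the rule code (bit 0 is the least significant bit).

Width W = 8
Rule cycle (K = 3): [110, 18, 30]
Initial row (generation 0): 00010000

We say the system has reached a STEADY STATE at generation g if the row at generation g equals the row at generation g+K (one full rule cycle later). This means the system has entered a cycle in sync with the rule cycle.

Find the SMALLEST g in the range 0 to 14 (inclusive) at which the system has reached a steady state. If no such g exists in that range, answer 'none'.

Gen 0: 00010000
Gen 1 (rule 110): 00110000
Gen 2 (rule 18): 01001000
Gen 3 (rule 30): 11111100
Gen 4 (rule 110): 10000100
Gen 5 (rule 18): 01001010
Gen 6 (rule 30): 11111011
Gen 7 (rule 110): 10001111
Gen 8 (rule 18): 01010000
Gen 9 (rule 30): 11011000
Gen 10 (rule 110): 11111000
Gen 11 (rule 18): 00000100
Gen 12 (rule 30): 00001110
Gen 13 (rule 110): 00011010
Gen 14 (rule 18): 00100001
Gen 15 (rule 30): 01110011
Gen 16 (rule 110): 11010111
Gen 17 (rule 18): 00000000

Answer: none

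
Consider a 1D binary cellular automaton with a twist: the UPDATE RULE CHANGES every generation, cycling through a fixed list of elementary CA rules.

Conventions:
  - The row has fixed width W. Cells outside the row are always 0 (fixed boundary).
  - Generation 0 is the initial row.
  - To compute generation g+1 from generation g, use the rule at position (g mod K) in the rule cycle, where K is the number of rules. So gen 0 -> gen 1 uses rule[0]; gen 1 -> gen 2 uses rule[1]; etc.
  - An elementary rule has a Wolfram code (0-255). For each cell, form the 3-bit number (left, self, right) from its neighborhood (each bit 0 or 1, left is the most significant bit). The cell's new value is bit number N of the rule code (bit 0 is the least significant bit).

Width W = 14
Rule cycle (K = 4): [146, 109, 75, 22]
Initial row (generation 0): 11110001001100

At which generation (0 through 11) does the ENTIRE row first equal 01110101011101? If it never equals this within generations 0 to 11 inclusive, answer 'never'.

Answer: 6

Derivation:
Gen 0: 11110001001100
Gen 1 (rule 146): 01101010110010
Gen 2 (rule 109): 01111111110010
Gen 3 (rule 75): 11000000010100
Gen 4 (rule 22): 00100000110110
Gen 5 (rule 146): 01010001000001
Gen 6 (rule 109): 01110101011101
Gen 7 (rule 75): 11010000010100
Gen 8 (rule 22): 00011000110110
Gen 9 (rule 146): 00100101000001
Gen 10 (rule 109): 10100111011101
Gen 11 (rule 75): 00001101010100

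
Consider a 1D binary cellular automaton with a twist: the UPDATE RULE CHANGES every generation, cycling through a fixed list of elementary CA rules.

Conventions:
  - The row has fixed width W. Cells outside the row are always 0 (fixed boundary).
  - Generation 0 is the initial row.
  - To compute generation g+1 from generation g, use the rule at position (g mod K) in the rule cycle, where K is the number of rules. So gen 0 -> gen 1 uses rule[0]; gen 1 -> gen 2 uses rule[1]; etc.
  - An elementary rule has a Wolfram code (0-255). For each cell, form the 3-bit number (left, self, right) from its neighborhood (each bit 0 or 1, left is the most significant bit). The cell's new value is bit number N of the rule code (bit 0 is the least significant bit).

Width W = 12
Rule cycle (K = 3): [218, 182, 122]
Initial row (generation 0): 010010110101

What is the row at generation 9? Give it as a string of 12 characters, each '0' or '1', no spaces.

Answer: 101111100110

Derivation:
Gen 0: 010010110101
Gen 1 (rule 218): 101100110000
Gen 2 (rule 182): 110011001000
Gen 3 (rule 122): 111111110100
Gen 4 (rule 218): 111111110010
Gen 5 (rule 182): 011111101111
Gen 6 (rule 122): 110000111001
Gen 7 (rule 218): 111001111110
Gen 8 (rule 182): 010110111101
Gen 9 (rule 122): 101111100110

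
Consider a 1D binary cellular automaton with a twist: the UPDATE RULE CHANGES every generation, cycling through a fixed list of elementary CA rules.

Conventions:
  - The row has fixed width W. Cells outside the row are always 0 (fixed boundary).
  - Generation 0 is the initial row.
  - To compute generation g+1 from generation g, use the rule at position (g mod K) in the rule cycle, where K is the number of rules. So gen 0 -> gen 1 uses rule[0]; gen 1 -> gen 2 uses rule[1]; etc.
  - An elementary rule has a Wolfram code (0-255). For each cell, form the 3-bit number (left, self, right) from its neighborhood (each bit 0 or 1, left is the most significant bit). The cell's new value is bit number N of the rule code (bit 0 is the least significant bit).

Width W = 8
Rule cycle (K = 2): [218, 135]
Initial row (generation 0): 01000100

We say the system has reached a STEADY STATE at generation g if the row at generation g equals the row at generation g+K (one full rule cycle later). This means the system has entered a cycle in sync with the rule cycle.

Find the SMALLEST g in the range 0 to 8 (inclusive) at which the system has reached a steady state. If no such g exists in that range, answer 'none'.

Gen 0: 01000100
Gen 1 (rule 218): 10101010
Gen 2 (rule 135): 10101010
Gen 3 (rule 218): 00000001
Gen 4 (rule 135): 11111111
Gen 5 (rule 218): 11111111
Gen 6 (rule 135): 01111110
Gen 7 (rule 218): 11111111
Gen 8 (rule 135): 01111110
Gen 9 (rule 218): 11111111
Gen 10 (rule 135): 01111110

Answer: 5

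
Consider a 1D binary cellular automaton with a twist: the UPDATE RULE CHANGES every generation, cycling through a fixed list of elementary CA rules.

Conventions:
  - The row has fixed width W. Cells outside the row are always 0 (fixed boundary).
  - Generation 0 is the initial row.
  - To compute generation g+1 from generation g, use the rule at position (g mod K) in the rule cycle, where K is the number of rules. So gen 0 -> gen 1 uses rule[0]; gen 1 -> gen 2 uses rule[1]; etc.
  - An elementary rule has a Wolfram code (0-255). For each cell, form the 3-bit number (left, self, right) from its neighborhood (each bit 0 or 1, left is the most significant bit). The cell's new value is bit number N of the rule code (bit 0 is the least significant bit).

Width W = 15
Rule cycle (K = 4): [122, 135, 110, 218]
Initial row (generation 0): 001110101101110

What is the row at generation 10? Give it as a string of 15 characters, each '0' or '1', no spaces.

Answer: 101110100010011

Derivation:
Gen 0: 001110101101110
Gen 1 (rule 122): 011011011111011
Gen 2 (rule 135): 100000001110000
Gen 3 (rule 110): 100000011010000
Gen 4 (rule 218): 010000111001000
Gen 5 (rule 122): 101001101110100
Gen 6 (rule 135): 101010000100101
Gen 7 (rule 110): 111110001101111
Gen 8 (rule 218): 111111011101111
Gen 9 (rule 122): 100001110111001
Gen 10 (rule 135): 101110100010011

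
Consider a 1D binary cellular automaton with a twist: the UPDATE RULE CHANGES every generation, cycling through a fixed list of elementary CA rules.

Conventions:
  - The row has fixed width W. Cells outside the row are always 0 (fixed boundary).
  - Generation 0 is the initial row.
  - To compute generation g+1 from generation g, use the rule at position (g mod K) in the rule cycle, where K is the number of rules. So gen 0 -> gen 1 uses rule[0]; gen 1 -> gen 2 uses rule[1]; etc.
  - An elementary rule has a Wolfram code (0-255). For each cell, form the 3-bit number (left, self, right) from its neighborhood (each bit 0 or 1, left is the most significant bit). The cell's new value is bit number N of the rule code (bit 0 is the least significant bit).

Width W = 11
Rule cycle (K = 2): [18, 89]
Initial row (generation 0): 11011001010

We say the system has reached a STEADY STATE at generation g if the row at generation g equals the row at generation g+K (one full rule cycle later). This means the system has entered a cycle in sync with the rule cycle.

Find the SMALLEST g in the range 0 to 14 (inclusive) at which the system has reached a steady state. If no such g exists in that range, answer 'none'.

Gen 0: 11011001010
Gen 1 (rule 18): 00000110001
Gen 2 (rule 89): 11110111100
Gen 3 (rule 18): 00000000010
Gen 4 (rule 89): 11111111001
Gen 5 (rule 18): 00000000110
Gen 6 (rule 89): 11111110111
Gen 7 (rule 18): 00000000000
Gen 8 (rule 89): 11111111111
Gen 9 (rule 18): 00000000000
Gen 10 (rule 89): 11111111111
Gen 11 (rule 18): 00000000000
Gen 12 (rule 89): 11111111111
Gen 13 (rule 18): 00000000000
Gen 14 (rule 89): 11111111111
Gen 15 (rule 18): 00000000000
Gen 16 (rule 89): 11111111111

Answer: 7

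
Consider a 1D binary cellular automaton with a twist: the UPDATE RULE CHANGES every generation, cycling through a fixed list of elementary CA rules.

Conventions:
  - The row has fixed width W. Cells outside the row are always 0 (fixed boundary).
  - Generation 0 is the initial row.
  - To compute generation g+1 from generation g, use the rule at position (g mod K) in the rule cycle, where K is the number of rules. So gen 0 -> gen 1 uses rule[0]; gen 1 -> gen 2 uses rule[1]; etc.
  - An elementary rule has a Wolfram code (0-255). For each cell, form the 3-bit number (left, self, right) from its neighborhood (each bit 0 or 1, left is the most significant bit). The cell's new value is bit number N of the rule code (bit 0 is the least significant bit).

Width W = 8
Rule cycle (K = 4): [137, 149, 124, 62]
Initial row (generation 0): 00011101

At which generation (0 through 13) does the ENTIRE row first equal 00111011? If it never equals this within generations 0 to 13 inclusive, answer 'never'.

Gen 0: 00011101
Gen 1 (rule 137): 11011000
Gen 2 (rule 149): 00000111
Gen 3 (rule 124): 00000101
Gen 4 (rule 62): 00001111
Gen 5 (rule 137): 11101110
Gen 6 (rule 149): 01000101
Gen 7 (rule 124): 01100111
Gen 8 (rule 62): 11011100
Gen 9 (rule 137): 10011001
Gen 10 (rule 149): 11000101
Gen 11 (rule 124): 11100111
Gen 12 (rule 62): 10011100
Gen 13 (rule 137): 00011001

Answer: never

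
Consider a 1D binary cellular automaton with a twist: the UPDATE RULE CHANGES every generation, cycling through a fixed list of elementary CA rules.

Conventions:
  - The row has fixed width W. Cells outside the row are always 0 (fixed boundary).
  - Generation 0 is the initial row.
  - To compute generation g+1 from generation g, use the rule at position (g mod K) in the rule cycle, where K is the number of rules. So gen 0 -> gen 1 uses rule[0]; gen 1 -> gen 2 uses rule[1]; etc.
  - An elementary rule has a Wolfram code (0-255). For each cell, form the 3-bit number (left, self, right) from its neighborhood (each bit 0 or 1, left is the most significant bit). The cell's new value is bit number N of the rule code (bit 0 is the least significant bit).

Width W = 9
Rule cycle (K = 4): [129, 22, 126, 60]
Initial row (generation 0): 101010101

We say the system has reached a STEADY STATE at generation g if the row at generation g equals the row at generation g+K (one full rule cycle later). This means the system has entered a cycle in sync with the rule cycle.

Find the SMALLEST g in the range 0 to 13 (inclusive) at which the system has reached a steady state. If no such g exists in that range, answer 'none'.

Answer: 2

Derivation:
Gen 0: 101010101
Gen 1 (rule 129): 000000000
Gen 2 (rule 22): 000000000
Gen 3 (rule 126): 000000000
Gen 4 (rule 60): 000000000
Gen 5 (rule 129): 111111111
Gen 6 (rule 22): 000000000
Gen 7 (rule 126): 000000000
Gen 8 (rule 60): 000000000
Gen 9 (rule 129): 111111111
Gen 10 (rule 22): 000000000
Gen 11 (rule 126): 000000000
Gen 12 (rule 60): 000000000
Gen 13 (rule 129): 111111111
Gen 14 (rule 22): 000000000
Gen 15 (rule 126): 000000000
Gen 16 (rule 60): 000000000
Gen 17 (rule 129): 111111111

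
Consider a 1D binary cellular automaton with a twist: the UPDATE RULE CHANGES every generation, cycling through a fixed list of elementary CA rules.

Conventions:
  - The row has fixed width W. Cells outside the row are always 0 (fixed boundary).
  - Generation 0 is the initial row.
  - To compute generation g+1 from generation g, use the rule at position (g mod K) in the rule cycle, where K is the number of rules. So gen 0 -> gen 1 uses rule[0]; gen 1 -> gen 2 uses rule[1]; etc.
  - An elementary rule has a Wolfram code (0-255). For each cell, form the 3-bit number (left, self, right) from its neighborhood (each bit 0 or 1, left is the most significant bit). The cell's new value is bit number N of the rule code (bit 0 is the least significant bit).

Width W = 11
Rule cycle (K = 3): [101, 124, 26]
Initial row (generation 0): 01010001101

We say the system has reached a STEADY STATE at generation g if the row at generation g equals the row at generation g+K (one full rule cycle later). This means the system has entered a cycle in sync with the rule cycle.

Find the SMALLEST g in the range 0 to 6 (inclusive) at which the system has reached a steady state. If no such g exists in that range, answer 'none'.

Gen 0: 01010001101
Gen 1 (rule 101): 01110100111
Gen 2 (rule 124): 01011110101
Gen 3 (rule 26): 10010000000
Gen 4 (rule 101): 10010111111
Gen 5 (rule 124): 11011100001
Gen 6 (rule 26): 10010010010
Gen 7 (rule 101): 10010010010
Gen 8 (rule 124): 11011011011
Gen 9 (rule 26): 10010010010

Answer: 6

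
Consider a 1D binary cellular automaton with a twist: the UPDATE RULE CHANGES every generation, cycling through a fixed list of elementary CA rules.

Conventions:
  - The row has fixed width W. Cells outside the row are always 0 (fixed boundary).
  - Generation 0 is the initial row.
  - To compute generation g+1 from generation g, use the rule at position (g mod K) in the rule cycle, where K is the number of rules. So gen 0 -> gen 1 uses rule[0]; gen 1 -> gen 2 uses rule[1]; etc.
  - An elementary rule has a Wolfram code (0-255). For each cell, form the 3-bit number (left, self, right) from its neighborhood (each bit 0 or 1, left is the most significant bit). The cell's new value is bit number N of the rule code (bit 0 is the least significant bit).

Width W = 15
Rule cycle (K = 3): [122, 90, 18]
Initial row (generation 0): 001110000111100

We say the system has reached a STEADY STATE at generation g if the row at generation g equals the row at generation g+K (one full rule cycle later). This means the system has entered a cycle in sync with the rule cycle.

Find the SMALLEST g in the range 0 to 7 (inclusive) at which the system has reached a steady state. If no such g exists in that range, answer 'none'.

Gen 0: 001110000111100
Gen 1 (rule 122): 011011001100110
Gen 2 (rule 90): 111011111111111
Gen 3 (rule 18): 000000000000000
Gen 4 (rule 122): 000000000000000
Gen 5 (rule 90): 000000000000000
Gen 6 (rule 18): 000000000000000
Gen 7 (rule 122): 000000000000000
Gen 8 (rule 90): 000000000000000
Gen 9 (rule 18): 000000000000000
Gen 10 (rule 122): 000000000000000

Answer: 3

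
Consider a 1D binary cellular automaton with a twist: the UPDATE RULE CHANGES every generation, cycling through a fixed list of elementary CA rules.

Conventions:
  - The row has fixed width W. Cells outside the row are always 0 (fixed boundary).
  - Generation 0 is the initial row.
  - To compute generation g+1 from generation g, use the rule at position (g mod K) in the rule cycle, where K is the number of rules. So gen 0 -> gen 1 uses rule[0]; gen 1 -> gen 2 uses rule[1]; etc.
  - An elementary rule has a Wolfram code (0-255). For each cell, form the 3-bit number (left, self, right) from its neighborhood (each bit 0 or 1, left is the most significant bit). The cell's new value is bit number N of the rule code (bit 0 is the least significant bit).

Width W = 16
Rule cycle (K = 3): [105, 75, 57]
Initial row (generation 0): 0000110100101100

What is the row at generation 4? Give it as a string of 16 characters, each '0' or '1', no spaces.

Gen 0: 0000110100101100
Gen 1 (rule 105): 1110111000011101
Gen 2 (rule 75): 1010101011110100
Gen 3 (rule 57): 0101010110001011
Gen 4 (rule 105): 0010101110100111

Answer: 0010101110100111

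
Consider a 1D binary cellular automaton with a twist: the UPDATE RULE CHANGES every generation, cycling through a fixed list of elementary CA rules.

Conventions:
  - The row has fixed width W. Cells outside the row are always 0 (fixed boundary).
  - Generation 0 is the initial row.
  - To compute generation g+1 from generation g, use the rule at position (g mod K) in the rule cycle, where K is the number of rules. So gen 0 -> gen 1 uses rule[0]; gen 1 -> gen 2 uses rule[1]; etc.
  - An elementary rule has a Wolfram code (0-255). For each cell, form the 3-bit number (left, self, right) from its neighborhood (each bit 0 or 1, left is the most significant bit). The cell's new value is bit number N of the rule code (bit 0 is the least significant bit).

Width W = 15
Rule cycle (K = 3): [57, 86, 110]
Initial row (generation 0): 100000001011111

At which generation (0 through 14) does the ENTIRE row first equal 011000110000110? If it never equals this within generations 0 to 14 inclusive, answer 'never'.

Answer: 7

Derivation:
Gen 0: 100000001011111
Gen 1 (rule 57): 011111100110000
Gen 2 (rule 86): 100000111011000
Gen 3 (rule 110): 100001101111000
Gen 4 (rule 57): 011101011000111
Gen 5 (rule 86): 100101001101001
Gen 6 (rule 110): 101111011111011
Gen 7 (rule 57): 011000110000110
Gen 8 (rule 86): 101101011001011
Gen 9 (rule 110): 111111111011111
Gen 10 (rule 57): 100000000110000
Gen 11 (rule 86): 110000001011000
Gen 12 (rule 110): 110000011111000
Gen 13 (rule 57): 101111010000111
Gen 14 (rule 86): 100001011001001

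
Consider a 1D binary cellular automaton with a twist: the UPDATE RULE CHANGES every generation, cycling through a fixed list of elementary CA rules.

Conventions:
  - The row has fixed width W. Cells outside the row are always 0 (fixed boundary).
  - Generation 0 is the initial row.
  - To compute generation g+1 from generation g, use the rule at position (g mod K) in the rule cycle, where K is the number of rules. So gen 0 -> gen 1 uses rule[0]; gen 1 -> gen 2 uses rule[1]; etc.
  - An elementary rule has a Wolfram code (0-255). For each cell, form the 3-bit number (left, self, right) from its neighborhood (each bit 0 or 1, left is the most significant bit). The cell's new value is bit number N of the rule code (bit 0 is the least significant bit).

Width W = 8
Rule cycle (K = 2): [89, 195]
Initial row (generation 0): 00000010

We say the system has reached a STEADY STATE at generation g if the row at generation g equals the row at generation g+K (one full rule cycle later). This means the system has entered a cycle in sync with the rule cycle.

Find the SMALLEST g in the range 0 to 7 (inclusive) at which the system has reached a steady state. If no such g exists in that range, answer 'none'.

Answer: 3

Derivation:
Gen 0: 00000010
Gen 1 (rule 89): 11111001
Gen 2 (rule 195): 01111010
Gen 3 (rule 89): 01001001
Gen 4 (rule 195): 10010010
Gen 5 (rule 89): 01001001
Gen 6 (rule 195): 10010010
Gen 7 (rule 89): 01001001
Gen 8 (rule 195): 10010010
Gen 9 (rule 89): 01001001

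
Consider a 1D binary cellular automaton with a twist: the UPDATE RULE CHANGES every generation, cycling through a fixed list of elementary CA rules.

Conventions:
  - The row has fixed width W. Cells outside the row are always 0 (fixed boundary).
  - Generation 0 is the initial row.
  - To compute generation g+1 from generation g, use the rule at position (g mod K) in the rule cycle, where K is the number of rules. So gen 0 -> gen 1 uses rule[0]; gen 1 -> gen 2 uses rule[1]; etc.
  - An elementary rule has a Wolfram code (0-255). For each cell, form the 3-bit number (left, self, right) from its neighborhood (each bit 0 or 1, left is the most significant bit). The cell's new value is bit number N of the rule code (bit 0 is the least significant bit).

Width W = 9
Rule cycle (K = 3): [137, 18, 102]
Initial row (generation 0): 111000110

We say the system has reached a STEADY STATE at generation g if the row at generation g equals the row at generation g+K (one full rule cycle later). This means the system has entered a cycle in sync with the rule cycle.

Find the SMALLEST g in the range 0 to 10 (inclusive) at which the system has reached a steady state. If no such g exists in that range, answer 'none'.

Answer: 8

Derivation:
Gen 0: 111000110
Gen 1 (rule 137): 110010100
Gen 2 (rule 18): 001100010
Gen 3 (rule 102): 010100110
Gen 4 (rule 137): 000000100
Gen 5 (rule 18): 000001010
Gen 6 (rule 102): 000011110
Gen 7 (rule 137): 111011100
Gen 8 (rule 18): 000000010
Gen 9 (rule 102): 000000110
Gen 10 (rule 137): 111110100
Gen 11 (rule 18): 000000010
Gen 12 (rule 102): 000000110
Gen 13 (rule 137): 111110100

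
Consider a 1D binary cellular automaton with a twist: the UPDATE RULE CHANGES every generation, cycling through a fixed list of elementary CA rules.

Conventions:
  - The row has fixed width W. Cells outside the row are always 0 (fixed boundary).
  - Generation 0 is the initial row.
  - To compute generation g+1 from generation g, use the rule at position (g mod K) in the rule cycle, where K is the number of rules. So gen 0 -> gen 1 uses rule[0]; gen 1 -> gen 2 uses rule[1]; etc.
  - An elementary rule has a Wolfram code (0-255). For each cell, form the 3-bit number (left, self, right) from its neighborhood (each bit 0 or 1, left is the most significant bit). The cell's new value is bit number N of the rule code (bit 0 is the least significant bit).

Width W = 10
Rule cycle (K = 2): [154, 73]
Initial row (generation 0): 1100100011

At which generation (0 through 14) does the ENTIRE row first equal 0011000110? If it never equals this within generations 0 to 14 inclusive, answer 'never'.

Answer: 2

Derivation:
Gen 0: 1100100011
Gen 1 (rule 154): 1011010110
Gen 2 (rule 73): 0011000110
Gen 3 (rule 154): 0110101101
Gen 4 (rule 73): 0110001100
Gen 5 (rule 154): 1101011010
Gen 6 (rule 73): 1100011000
Gen 7 (rule 154): 1010110100
Gen 8 (rule 73): 0000110001
Gen 9 (rule 154): 0001101010
Gen 10 (rule 73): 1101100000
Gen 11 (rule 154): 1001010000
Gen 12 (rule 73): 0000000111
Gen 13 (rule 154): 0000001110
Gen 14 (rule 73): 1111101010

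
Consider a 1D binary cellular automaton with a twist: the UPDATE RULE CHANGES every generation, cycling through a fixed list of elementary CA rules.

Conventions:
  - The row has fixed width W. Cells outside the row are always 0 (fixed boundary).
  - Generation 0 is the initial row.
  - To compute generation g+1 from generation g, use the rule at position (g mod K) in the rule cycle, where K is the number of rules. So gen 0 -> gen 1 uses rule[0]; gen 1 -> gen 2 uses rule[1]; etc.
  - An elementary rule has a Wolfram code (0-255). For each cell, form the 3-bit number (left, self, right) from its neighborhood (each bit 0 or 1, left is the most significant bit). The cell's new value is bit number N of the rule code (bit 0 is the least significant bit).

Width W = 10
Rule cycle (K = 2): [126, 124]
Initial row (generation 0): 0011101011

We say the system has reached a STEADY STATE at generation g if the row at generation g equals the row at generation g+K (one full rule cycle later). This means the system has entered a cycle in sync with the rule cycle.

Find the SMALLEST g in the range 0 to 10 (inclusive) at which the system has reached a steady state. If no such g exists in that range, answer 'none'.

Answer: 5

Derivation:
Gen 0: 0011101011
Gen 1 (rule 126): 0110111111
Gen 2 (rule 124): 0111100001
Gen 3 (rule 126): 1100110011
Gen 4 (rule 124): 1110111011
Gen 5 (rule 126): 1011101111
Gen 6 (rule 124): 1110111001
Gen 7 (rule 126): 1011101111
Gen 8 (rule 124): 1110111001
Gen 9 (rule 126): 1011101111
Gen 10 (rule 124): 1110111001
Gen 11 (rule 126): 1011101111
Gen 12 (rule 124): 1110111001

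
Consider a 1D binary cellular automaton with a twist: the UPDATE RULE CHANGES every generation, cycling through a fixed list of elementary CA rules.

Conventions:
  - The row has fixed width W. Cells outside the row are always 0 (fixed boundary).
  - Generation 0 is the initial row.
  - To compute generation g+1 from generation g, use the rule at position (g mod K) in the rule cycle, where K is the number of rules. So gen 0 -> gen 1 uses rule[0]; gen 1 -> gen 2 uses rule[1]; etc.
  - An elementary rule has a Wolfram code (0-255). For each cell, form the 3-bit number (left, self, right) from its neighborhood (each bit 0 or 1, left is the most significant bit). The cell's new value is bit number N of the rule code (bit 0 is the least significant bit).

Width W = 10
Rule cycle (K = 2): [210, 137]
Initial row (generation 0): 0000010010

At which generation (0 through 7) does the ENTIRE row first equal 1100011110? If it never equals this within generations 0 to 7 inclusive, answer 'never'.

Gen 0: 0000010010
Gen 1 (rule 210): 0000101101
Gen 2 (rule 137): 1110001000
Gen 3 (rule 210): 0111010100
Gen 4 (rule 137): 0110000001
Gen 5 (rule 210): 1011000010
Gen 6 (rule 137): 0010011000
Gen 7 (rule 210): 0101101100

Answer: never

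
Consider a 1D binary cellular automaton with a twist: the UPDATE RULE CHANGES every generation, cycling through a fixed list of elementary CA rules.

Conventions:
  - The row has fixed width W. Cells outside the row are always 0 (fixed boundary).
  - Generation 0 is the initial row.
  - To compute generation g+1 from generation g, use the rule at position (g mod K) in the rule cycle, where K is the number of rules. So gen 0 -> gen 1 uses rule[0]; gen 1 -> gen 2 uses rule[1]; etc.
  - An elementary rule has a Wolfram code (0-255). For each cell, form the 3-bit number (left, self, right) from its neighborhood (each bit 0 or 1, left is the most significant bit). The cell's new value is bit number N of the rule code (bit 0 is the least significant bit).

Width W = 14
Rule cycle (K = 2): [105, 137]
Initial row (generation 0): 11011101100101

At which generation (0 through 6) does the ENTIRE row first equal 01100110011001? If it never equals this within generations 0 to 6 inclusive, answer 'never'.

Gen 0: 11011101100101
Gen 1 (rule 105): 11110111100010
Gen 2 (rule 137): 11100111001000
Gen 3 (rule 105): 10100101000011
Gen 4 (rule 137): 00000000011010
Gen 5 (rule 105): 11111111011100
Gen 6 (rule 137): 11111110011001

Answer: never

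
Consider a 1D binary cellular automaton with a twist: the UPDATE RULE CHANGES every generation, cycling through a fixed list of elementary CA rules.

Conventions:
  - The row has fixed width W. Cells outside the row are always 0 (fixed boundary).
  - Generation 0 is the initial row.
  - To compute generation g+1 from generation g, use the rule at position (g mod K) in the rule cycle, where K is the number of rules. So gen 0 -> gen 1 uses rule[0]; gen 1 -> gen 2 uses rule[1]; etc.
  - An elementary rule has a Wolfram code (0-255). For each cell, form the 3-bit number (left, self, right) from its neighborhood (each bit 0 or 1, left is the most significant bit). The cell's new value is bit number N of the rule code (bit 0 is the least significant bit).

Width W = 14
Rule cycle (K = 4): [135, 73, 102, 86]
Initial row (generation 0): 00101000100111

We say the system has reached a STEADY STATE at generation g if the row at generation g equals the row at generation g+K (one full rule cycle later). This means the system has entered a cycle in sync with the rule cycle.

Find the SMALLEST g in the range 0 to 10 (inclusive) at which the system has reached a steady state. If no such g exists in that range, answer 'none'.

Gen 0: 00101000100111
Gen 1 (rule 135): 11101011101010
Gen 2 (rule 73): 10100010100000
Gen 3 (rule 102): 11100111100000
Gen 4 (rule 86): 00111000110000
Gen 5 (rule 135): 11010011000111
Gen 6 (rule 73): 11000011010101
Gen 7 (rule 102): 01000101111111
Gen 8 (rule 86): 11101100000001
Gen 9 (rule 135): 01000001111111
Gen 10 (rule 73): 00011101000001
Gen 11 (rule 102): 00100111000011
Gen 12 (rule 86): 01111001100101
Gen 13 (rule 135): 10110010001101
Gen 14 (rule 73): 00110000101100

Answer: none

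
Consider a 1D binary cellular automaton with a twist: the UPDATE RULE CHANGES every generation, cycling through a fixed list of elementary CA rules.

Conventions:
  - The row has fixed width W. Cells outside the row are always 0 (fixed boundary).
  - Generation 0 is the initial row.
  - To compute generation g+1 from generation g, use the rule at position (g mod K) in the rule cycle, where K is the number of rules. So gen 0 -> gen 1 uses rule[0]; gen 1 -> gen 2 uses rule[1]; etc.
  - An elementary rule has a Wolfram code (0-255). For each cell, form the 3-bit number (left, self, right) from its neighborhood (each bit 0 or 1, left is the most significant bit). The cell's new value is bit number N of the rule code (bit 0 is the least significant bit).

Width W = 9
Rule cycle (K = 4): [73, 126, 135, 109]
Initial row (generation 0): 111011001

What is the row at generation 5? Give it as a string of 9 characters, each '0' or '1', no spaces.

Answer: 000100000

Derivation:
Gen 0: 111011001
Gen 1 (rule 73): 101011000
Gen 2 (rule 126): 111111100
Gen 3 (rule 135): 011111001
Gen 4 (rule 109): 010001001
Gen 5 (rule 73): 000100000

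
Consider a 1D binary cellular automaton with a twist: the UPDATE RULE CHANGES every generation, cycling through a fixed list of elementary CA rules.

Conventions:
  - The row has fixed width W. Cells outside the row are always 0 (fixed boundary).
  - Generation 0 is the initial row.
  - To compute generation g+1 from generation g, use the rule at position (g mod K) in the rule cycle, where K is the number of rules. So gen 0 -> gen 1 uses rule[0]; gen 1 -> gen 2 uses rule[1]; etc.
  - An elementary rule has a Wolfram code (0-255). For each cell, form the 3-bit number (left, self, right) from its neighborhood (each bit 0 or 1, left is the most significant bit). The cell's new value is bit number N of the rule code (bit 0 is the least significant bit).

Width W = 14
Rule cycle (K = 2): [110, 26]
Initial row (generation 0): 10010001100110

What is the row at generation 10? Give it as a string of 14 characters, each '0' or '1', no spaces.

Answer: 01110010000100

Derivation:
Gen 0: 10010001100110
Gen 1 (rule 110): 10110011101110
Gen 2 (rule 26): 00101110001001
Gen 3 (rule 110): 01111010011011
Gen 4 (rule 26): 11000001110010
Gen 5 (rule 110): 11000011010110
Gen 6 (rule 26): 10100110000101
Gen 7 (rule 110): 11101110001111
Gen 8 (rule 26): 10001001011000
Gen 9 (rule 110): 10011011111000
Gen 10 (rule 26): 01110010000100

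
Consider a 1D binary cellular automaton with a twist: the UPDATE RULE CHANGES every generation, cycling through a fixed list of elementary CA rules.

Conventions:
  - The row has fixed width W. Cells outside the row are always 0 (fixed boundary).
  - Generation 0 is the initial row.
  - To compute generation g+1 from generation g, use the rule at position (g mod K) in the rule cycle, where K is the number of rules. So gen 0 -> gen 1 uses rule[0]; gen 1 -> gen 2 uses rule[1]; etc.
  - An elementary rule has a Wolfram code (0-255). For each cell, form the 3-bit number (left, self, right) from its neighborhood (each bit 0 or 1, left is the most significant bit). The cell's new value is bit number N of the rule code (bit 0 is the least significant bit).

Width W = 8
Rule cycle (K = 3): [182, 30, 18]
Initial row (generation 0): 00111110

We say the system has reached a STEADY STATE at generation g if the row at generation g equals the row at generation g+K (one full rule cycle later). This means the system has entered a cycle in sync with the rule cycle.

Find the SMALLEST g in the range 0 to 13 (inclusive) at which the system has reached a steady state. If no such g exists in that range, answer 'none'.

Answer: none

Derivation:
Gen 0: 00111110
Gen 1 (rule 182): 01011101
Gen 2 (rule 30): 11010001
Gen 3 (rule 18): 00001010
Gen 4 (rule 182): 00011111
Gen 5 (rule 30): 00110000
Gen 6 (rule 18): 01001000
Gen 7 (rule 182): 11111100
Gen 8 (rule 30): 10000010
Gen 9 (rule 18): 01000101
Gen 10 (rule 182): 11101111
Gen 11 (rule 30): 10001000
Gen 12 (rule 18): 01010100
Gen 13 (rule 182): 11111110
Gen 14 (rule 30): 10000001
Gen 15 (rule 18): 01000010
Gen 16 (rule 182): 11100111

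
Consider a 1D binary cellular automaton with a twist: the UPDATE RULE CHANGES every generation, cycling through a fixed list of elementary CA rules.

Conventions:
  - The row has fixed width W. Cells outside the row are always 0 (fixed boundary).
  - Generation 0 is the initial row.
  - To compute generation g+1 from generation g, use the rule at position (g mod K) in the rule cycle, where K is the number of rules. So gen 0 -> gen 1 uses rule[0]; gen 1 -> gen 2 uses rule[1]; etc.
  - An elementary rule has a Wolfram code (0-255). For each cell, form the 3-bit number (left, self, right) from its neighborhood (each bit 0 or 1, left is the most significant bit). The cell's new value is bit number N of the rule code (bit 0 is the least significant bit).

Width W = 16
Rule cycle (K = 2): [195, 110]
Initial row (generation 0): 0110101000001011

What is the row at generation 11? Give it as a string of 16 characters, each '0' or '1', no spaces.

Gen 0: 0110101000001011
Gen 1 (rule 195): 1010000011110001
Gen 2 (rule 110): 1110000110010011
Gen 3 (rule 195): 0110111010100101
Gen 4 (rule 110): 1111101111101111
Gen 5 (rule 195): 0111100111100111
Gen 6 (rule 110): 1100101100101101
Gen 7 (rule 195): 0101000101000100
Gen 8 (rule 110): 1111001111001100
Gen 9 (rule 195): 0111010111010101
Gen 10 (rule 110): 1101111101111111
Gen 11 (rule 195): 0100111100111111

Answer: 0100111100111111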